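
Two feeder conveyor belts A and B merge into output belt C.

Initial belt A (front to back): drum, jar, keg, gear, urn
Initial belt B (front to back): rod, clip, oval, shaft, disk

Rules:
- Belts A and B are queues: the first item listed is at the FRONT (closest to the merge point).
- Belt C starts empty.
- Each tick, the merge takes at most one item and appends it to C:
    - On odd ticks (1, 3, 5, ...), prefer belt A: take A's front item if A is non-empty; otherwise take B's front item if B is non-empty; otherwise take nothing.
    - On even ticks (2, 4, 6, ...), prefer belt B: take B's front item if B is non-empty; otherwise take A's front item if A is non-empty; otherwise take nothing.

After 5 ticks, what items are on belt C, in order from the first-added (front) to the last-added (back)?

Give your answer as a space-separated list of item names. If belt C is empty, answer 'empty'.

Tick 1: prefer A, take drum from A; A=[jar,keg,gear,urn] B=[rod,clip,oval,shaft,disk] C=[drum]
Tick 2: prefer B, take rod from B; A=[jar,keg,gear,urn] B=[clip,oval,shaft,disk] C=[drum,rod]
Tick 3: prefer A, take jar from A; A=[keg,gear,urn] B=[clip,oval,shaft,disk] C=[drum,rod,jar]
Tick 4: prefer B, take clip from B; A=[keg,gear,urn] B=[oval,shaft,disk] C=[drum,rod,jar,clip]
Tick 5: prefer A, take keg from A; A=[gear,urn] B=[oval,shaft,disk] C=[drum,rod,jar,clip,keg]

Answer: drum rod jar clip keg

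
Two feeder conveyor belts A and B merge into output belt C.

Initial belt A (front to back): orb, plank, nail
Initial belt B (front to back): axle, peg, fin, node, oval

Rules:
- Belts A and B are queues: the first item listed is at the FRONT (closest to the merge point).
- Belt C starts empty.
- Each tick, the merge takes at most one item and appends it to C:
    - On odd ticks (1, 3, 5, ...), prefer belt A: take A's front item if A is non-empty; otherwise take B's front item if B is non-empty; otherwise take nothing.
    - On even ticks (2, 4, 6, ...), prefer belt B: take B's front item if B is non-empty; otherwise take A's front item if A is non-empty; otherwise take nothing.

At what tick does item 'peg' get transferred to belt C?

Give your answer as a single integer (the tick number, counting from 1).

Tick 1: prefer A, take orb from A; A=[plank,nail] B=[axle,peg,fin,node,oval] C=[orb]
Tick 2: prefer B, take axle from B; A=[plank,nail] B=[peg,fin,node,oval] C=[orb,axle]
Tick 3: prefer A, take plank from A; A=[nail] B=[peg,fin,node,oval] C=[orb,axle,plank]
Tick 4: prefer B, take peg from B; A=[nail] B=[fin,node,oval] C=[orb,axle,plank,peg]

Answer: 4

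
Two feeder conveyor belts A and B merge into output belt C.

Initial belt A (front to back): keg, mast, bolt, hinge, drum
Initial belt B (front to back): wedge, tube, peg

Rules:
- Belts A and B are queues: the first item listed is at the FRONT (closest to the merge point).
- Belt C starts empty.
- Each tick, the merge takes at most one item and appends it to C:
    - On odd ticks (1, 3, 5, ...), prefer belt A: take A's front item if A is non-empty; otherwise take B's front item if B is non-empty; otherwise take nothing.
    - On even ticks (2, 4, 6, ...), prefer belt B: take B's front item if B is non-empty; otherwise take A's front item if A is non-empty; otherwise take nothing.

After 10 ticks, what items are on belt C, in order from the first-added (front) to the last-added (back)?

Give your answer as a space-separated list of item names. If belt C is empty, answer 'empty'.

Tick 1: prefer A, take keg from A; A=[mast,bolt,hinge,drum] B=[wedge,tube,peg] C=[keg]
Tick 2: prefer B, take wedge from B; A=[mast,bolt,hinge,drum] B=[tube,peg] C=[keg,wedge]
Tick 3: prefer A, take mast from A; A=[bolt,hinge,drum] B=[tube,peg] C=[keg,wedge,mast]
Tick 4: prefer B, take tube from B; A=[bolt,hinge,drum] B=[peg] C=[keg,wedge,mast,tube]
Tick 5: prefer A, take bolt from A; A=[hinge,drum] B=[peg] C=[keg,wedge,mast,tube,bolt]
Tick 6: prefer B, take peg from B; A=[hinge,drum] B=[-] C=[keg,wedge,mast,tube,bolt,peg]
Tick 7: prefer A, take hinge from A; A=[drum] B=[-] C=[keg,wedge,mast,tube,bolt,peg,hinge]
Tick 8: prefer B, take drum from A; A=[-] B=[-] C=[keg,wedge,mast,tube,bolt,peg,hinge,drum]
Tick 9: prefer A, both empty, nothing taken; A=[-] B=[-] C=[keg,wedge,mast,tube,bolt,peg,hinge,drum]
Tick 10: prefer B, both empty, nothing taken; A=[-] B=[-] C=[keg,wedge,mast,tube,bolt,peg,hinge,drum]

Answer: keg wedge mast tube bolt peg hinge drum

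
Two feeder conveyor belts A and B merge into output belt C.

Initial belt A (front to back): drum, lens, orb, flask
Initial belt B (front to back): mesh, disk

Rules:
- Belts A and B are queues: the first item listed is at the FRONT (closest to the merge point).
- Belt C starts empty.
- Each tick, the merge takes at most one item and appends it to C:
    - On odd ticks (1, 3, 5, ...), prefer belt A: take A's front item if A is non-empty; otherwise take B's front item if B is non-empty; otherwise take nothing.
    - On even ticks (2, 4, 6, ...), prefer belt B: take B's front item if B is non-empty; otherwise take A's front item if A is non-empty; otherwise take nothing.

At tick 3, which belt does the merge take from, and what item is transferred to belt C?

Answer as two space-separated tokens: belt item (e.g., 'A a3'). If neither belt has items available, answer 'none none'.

Answer: A lens

Derivation:
Tick 1: prefer A, take drum from A; A=[lens,orb,flask] B=[mesh,disk] C=[drum]
Tick 2: prefer B, take mesh from B; A=[lens,orb,flask] B=[disk] C=[drum,mesh]
Tick 3: prefer A, take lens from A; A=[orb,flask] B=[disk] C=[drum,mesh,lens]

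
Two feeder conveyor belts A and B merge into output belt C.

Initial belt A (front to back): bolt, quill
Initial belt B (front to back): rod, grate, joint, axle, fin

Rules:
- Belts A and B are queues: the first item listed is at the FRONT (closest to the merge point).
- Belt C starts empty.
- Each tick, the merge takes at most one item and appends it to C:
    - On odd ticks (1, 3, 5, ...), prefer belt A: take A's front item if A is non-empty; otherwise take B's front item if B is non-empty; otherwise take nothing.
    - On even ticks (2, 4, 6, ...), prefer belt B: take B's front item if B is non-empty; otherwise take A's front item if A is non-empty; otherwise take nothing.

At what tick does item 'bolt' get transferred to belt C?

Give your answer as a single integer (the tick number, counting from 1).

Answer: 1

Derivation:
Tick 1: prefer A, take bolt from A; A=[quill] B=[rod,grate,joint,axle,fin] C=[bolt]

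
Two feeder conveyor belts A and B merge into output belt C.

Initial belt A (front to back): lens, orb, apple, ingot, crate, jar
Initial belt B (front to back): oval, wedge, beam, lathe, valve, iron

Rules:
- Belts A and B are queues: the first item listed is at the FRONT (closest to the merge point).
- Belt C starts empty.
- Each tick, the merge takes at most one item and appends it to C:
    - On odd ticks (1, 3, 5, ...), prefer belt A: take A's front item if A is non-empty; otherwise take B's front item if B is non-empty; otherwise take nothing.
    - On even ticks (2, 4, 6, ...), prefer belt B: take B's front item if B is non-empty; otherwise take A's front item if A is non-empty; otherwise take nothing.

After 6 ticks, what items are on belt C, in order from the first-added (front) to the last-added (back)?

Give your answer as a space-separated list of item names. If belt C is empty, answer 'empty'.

Tick 1: prefer A, take lens from A; A=[orb,apple,ingot,crate,jar] B=[oval,wedge,beam,lathe,valve,iron] C=[lens]
Tick 2: prefer B, take oval from B; A=[orb,apple,ingot,crate,jar] B=[wedge,beam,lathe,valve,iron] C=[lens,oval]
Tick 3: prefer A, take orb from A; A=[apple,ingot,crate,jar] B=[wedge,beam,lathe,valve,iron] C=[lens,oval,orb]
Tick 4: prefer B, take wedge from B; A=[apple,ingot,crate,jar] B=[beam,lathe,valve,iron] C=[lens,oval,orb,wedge]
Tick 5: prefer A, take apple from A; A=[ingot,crate,jar] B=[beam,lathe,valve,iron] C=[lens,oval,orb,wedge,apple]
Tick 6: prefer B, take beam from B; A=[ingot,crate,jar] B=[lathe,valve,iron] C=[lens,oval,orb,wedge,apple,beam]

Answer: lens oval orb wedge apple beam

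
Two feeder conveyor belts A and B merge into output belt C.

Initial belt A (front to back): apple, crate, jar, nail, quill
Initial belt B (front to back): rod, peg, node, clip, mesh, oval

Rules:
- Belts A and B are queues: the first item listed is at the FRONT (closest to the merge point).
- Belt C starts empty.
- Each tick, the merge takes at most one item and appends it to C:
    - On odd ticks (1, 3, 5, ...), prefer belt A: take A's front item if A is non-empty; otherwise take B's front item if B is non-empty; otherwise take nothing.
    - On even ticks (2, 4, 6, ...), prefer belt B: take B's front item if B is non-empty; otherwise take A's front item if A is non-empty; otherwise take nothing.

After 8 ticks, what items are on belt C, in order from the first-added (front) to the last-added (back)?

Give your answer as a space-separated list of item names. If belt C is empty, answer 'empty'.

Answer: apple rod crate peg jar node nail clip

Derivation:
Tick 1: prefer A, take apple from A; A=[crate,jar,nail,quill] B=[rod,peg,node,clip,mesh,oval] C=[apple]
Tick 2: prefer B, take rod from B; A=[crate,jar,nail,quill] B=[peg,node,clip,mesh,oval] C=[apple,rod]
Tick 3: prefer A, take crate from A; A=[jar,nail,quill] B=[peg,node,clip,mesh,oval] C=[apple,rod,crate]
Tick 4: prefer B, take peg from B; A=[jar,nail,quill] B=[node,clip,mesh,oval] C=[apple,rod,crate,peg]
Tick 5: prefer A, take jar from A; A=[nail,quill] B=[node,clip,mesh,oval] C=[apple,rod,crate,peg,jar]
Tick 6: prefer B, take node from B; A=[nail,quill] B=[clip,mesh,oval] C=[apple,rod,crate,peg,jar,node]
Tick 7: prefer A, take nail from A; A=[quill] B=[clip,mesh,oval] C=[apple,rod,crate,peg,jar,node,nail]
Tick 8: prefer B, take clip from B; A=[quill] B=[mesh,oval] C=[apple,rod,crate,peg,jar,node,nail,clip]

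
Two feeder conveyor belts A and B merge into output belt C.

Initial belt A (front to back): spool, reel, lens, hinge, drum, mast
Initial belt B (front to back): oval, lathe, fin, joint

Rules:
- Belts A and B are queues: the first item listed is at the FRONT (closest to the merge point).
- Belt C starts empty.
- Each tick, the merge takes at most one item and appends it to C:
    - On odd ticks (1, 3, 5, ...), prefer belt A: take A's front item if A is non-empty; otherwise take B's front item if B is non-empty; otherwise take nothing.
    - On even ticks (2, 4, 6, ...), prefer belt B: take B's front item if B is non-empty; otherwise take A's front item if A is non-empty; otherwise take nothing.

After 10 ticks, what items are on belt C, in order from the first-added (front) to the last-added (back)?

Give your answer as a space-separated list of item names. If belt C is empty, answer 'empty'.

Answer: spool oval reel lathe lens fin hinge joint drum mast

Derivation:
Tick 1: prefer A, take spool from A; A=[reel,lens,hinge,drum,mast] B=[oval,lathe,fin,joint] C=[spool]
Tick 2: prefer B, take oval from B; A=[reel,lens,hinge,drum,mast] B=[lathe,fin,joint] C=[spool,oval]
Tick 3: prefer A, take reel from A; A=[lens,hinge,drum,mast] B=[lathe,fin,joint] C=[spool,oval,reel]
Tick 4: prefer B, take lathe from B; A=[lens,hinge,drum,mast] B=[fin,joint] C=[spool,oval,reel,lathe]
Tick 5: prefer A, take lens from A; A=[hinge,drum,mast] B=[fin,joint] C=[spool,oval,reel,lathe,lens]
Tick 6: prefer B, take fin from B; A=[hinge,drum,mast] B=[joint] C=[spool,oval,reel,lathe,lens,fin]
Tick 7: prefer A, take hinge from A; A=[drum,mast] B=[joint] C=[spool,oval,reel,lathe,lens,fin,hinge]
Tick 8: prefer B, take joint from B; A=[drum,mast] B=[-] C=[spool,oval,reel,lathe,lens,fin,hinge,joint]
Tick 9: prefer A, take drum from A; A=[mast] B=[-] C=[spool,oval,reel,lathe,lens,fin,hinge,joint,drum]
Tick 10: prefer B, take mast from A; A=[-] B=[-] C=[spool,oval,reel,lathe,lens,fin,hinge,joint,drum,mast]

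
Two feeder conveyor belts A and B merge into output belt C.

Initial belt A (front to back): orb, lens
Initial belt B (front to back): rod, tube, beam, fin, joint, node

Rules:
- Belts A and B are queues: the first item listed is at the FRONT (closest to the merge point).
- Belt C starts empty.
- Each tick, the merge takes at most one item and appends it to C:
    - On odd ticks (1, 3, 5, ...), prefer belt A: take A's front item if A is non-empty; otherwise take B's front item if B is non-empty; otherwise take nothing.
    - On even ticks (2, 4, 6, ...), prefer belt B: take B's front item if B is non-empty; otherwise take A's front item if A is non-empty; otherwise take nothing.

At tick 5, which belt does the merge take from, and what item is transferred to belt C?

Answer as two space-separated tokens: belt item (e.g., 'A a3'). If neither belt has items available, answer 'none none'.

Tick 1: prefer A, take orb from A; A=[lens] B=[rod,tube,beam,fin,joint,node] C=[orb]
Tick 2: prefer B, take rod from B; A=[lens] B=[tube,beam,fin,joint,node] C=[orb,rod]
Tick 3: prefer A, take lens from A; A=[-] B=[tube,beam,fin,joint,node] C=[orb,rod,lens]
Tick 4: prefer B, take tube from B; A=[-] B=[beam,fin,joint,node] C=[orb,rod,lens,tube]
Tick 5: prefer A, take beam from B; A=[-] B=[fin,joint,node] C=[orb,rod,lens,tube,beam]

Answer: B beam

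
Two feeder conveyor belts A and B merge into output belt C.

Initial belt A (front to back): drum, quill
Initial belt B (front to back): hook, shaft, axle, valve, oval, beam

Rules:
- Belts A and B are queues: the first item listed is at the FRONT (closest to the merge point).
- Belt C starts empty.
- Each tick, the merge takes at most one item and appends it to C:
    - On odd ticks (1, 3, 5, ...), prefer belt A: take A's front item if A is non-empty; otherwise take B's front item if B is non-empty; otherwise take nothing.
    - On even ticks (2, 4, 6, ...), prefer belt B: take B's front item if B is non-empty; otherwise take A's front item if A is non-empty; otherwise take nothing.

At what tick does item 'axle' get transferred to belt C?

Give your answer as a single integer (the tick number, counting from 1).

Answer: 5

Derivation:
Tick 1: prefer A, take drum from A; A=[quill] B=[hook,shaft,axle,valve,oval,beam] C=[drum]
Tick 2: prefer B, take hook from B; A=[quill] B=[shaft,axle,valve,oval,beam] C=[drum,hook]
Tick 3: prefer A, take quill from A; A=[-] B=[shaft,axle,valve,oval,beam] C=[drum,hook,quill]
Tick 4: prefer B, take shaft from B; A=[-] B=[axle,valve,oval,beam] C=[drum,hook,quill,shaft]
Tick 5: prefer A, take axle from B; A=[-] B=[valve,oval,beam] C=[drum,hook,quill,shaft,axle]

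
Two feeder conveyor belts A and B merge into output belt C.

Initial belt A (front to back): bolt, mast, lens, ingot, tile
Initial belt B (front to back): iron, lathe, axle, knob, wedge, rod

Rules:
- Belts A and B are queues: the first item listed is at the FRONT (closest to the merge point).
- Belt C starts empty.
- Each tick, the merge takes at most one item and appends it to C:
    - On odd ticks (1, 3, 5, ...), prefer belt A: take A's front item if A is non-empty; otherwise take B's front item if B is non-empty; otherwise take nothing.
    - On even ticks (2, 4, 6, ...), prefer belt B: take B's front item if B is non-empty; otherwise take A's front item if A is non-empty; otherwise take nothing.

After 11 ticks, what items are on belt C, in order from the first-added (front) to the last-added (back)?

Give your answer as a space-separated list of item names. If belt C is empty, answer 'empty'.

Answer: bolt iron mast lathe lens axle ingot knob tile wedge rod

Derivation:
Tick 1: prefer A, take bolt from A; A=[mast,lens,ingot,tile] B=[iron,lathe,axle,knob,wedge,rod] C=[bolt]
Tick 2: prefer B, take iron from B; A=[mast,lens,ingot,tile] B=[lathe,axle,knob,wedge,rod] C=[bolt,iron]
Tick 3: prefer A, take mast from A; A=[lens,ingot,tile] B=[lathe,axle,knob,wedge,rod] C=[bolt,iron,mast]
Tick 4: prefer B, take lathe from B; A=[lens,ingot,tile] B=[axle,knob,wedge,rod] C=[bolt,iron,mast,lathe]
Tick 5: prefer A, take lens from A; A=[ingot,tile] B=[axle,knob,wedge,rod] C=[bolt,iron,mast,lathe,lens]
Tick 6: prefer B, take axle from B; A=[ingot,tile] B=[knob,wedge,rod] C=[bolt,iron,mast,lathe,lens,axle]
Tick 7: prefer A, take ingot from A; A=[tile] B=[knob,wedge,rod] C=[bolt,iron,mast,lathe,lens,axle,ingot]
Tick 8: prefer B, take knob from B; A=[tile] B=[wedge,rod] C=[bolt,iron,mast,lathe,lens,axle,ingot,knob]
Tick 9: prefer A, take tile from A; A=[-] B=[wedge,rod] C=[bolt,iron,mast,lathe,lens,axle,ingot,knob,tile]
Tick 10: prefer B, take wedge from B; A=[-] B=[rod] C=[bolt,iron,mast,lathe,lens,axle,ingot,knob,tile,wedge]
Tick 11: prefer A, take rod from B; A=[-] B=[-] C=[bolt,iron,mast,lathe,lens,axle,ingot,knob,tile,wedge,rod]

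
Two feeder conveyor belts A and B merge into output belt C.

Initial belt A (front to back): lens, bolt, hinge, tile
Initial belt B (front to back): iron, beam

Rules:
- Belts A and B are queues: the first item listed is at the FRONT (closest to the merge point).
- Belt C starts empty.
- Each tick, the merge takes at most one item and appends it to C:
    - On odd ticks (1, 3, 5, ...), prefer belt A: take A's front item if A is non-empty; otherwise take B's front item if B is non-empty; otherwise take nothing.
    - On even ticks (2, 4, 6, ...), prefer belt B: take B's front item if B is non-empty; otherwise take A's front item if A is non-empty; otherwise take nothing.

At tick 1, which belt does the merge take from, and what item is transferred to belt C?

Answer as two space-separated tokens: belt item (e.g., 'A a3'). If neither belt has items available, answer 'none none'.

Tick 1: prefer A, take lens from A; A=[bolt,hinge,tile] B=[iron,beam] C=[lens]

Answer: A lens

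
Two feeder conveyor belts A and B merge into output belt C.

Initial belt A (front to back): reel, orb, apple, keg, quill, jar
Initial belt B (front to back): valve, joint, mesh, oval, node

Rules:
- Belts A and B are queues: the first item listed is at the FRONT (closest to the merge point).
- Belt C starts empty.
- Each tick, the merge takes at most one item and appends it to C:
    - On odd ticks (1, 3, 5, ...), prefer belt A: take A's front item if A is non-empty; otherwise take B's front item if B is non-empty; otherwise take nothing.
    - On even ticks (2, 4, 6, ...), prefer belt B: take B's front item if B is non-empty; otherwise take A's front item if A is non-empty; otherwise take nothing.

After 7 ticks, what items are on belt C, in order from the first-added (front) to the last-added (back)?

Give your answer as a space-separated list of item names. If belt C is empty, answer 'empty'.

Answer: reel valve orb joint apple mesh keg

Derivation:
Tick 1: prefer A, take reel from A; A=[orb,apple,keg,quill,jar] B=[valve,joint,mesh,oval,node] C=[reel]
Tick 2: prefer B, take valve from B; A=[orb,apple,keg,quill,jar] B=[joint,mesh,oval,node] C=[reel,valve]
Tick 3: prefer A, take orb from A; A=[apple,keg,quill,jar] B=[joint,mesh,oval,node] C=[reel,valve,orb]
Tick 4: prefer B, take joint from B; A=[apple,keg,quill,jar] B=[mesh,oval,node] C=[reel,valve,orb,joint]
Tick 5: prefer A, take apple from A; A=[keg,quill,jar] B=[mesh,oval,node] C=[reel,valve,orb,joint,apple]
Tick 6: prefer B, take mesh from B; A=[keg,quill,jar] B=[oval,node] C=[reel,valve,orb,joint,apple,mesh]
Tick 7: prefer A, take keg from A; A=[quill,jar] B=[oval,node] C=[reel,valve,orb,joint,apple,mesh,keg]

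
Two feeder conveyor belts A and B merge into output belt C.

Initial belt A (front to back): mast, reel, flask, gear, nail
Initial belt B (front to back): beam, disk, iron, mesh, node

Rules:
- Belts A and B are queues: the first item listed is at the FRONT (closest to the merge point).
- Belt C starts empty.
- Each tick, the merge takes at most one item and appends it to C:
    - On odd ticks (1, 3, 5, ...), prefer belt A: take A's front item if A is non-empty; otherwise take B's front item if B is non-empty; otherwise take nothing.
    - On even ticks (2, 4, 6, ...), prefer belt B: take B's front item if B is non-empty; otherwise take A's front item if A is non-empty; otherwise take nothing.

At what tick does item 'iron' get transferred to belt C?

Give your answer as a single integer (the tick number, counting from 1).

Answer: 6

Derivation:
Tick 1: prefer A, take mast from A; A=[reel,flask,gear,nail] B=[beam,disk,iron,mesh,node] C=[mast]
Tick 2: prefer B, take beam from B; A=[reel,flask,gear,nail] B=[disk,iron,mesh,node] C=[mast,beam]
Tick 3: prefer A, take reel from A; A=[flask,gear,nail] B=[disk,iron,mesh,node] C=[mast,beam,reel]
Tick 4: prefer B, take disk from B; A=[flask,gear,nail] B=[iron,mesh,node] C=[mast,beam,reel,disk]
Tick 5: prefer A, take flask from A; A=[gear,nail] B=[iron,mesh,node] C=[mast,beam,reel,disk,flask]
Tick 6: prefer B, take iron from B; A=[gear,nail] B=[mesh,node] C=[mast,beam,reel,disk,flask,iron]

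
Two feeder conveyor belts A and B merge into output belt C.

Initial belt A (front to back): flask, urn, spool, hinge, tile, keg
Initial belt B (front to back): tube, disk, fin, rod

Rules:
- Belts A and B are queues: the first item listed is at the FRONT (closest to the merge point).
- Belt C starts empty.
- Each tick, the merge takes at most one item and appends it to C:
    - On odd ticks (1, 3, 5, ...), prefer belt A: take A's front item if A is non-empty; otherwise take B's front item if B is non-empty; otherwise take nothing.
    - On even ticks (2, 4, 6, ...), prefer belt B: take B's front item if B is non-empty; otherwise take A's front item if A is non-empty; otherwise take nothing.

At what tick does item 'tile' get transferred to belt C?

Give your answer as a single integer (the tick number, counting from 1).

Tick 1: prefer A, take flask from A; A=[urn,spool,hinge,tile,keg] B=[tube,disk,fin,rod] C=[flask]
Tick 2: prefer B, take tube from B; A=[urn,spool,hinge,tile,keg] B=[disk,fin,rod] C=[flask,tube]
Tick 3: prefer A, take urn from A; A=[spool,hinge,tile,keg] B=[disk,fin,rod] C=[flask,tube,urn]
Tick 4: prefer B, take disk from B; A=[spool,hinge,tile,keg] B=[fin,rod] C=[flask,tube,urn,disk]
Tick 5: prefer A, take spool from A; A=[hinge,tile,keg] B=[fin,rod] C=[flask,tube,urn,disk,spool]
Tick 6: prefer B, take fin from B; A=[hinge,tile,keg] B=[rod] C=[flask,tube,urn,disk,spool,fin]
Tick 7: prefer A, take hinge from A; A=[tile,keg] B=[rod] C=[flask,tube,urn,disk,spool,fin,hinge]
Tick 8: prefer B, take rod from B; A=[tile,keg] B=[-] C=[flask,tube,urn,disk,spool,fin,hinge,rod]
Tick 9: prefer A, take tile from A; A=[keg] B=[-] C=[flask,tube,urn,disk,spool,fin,hinge,rod,tile]

Answer: 9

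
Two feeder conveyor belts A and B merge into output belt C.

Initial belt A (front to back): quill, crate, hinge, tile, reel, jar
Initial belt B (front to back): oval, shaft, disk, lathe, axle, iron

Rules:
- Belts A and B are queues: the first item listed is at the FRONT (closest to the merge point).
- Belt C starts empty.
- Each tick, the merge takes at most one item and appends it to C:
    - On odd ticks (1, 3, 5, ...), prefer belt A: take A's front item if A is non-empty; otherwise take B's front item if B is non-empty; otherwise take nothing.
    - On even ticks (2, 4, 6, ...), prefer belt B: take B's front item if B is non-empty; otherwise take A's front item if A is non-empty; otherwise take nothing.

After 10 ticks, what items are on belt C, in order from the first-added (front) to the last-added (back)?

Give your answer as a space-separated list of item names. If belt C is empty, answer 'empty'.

Answer: quill oval crate shaft hinge disk tile lathe reel axle

Derivation:
Tick 1: prefer A, take quill from A; A=[crate,hinge,tile,reel,jar] B=[oval,shaft,disk,lathe,axle,iron] C=[quill]
Tick 2: prefer B, take oval from B; A=[crate,hinge,tile,reel,jar] B=[shaft,disk,lathe,axle,iron] C=[quill,oval]
Tick 3: prefer A, take crate from A; A=[hinge,tile,reel,jar] B=[shaft,disk,lathe,axle,iron] C=[quill,oval,crate]
Tick 4: prefer B, take shaft from B; A=[hinge,tile,reel,jar] B=[disk,lathe,axle,iron] C=[quill,oval,crate,shaft]
Tick 5: prefer A, take hinge from A; A=[tile,reel,jar] B=[disk,lathe,axle,iron] C=[quill,oval,crate,shaft,hinge]
Tick 6: prefer B, take disk from B; A=[tile,reel,jar] B=[lathe,axle,iron] C=[quill,oval,crate,shaft,hinge,disk]
Tick 7: prefer A, take tile from A; A=[reel,jar] B=[lathe,axle,iron] C=[quill,oval,crate,shaft,hinge,disk,tile]
Tick 8: prefer B, take lathe from B; A=[reel,jar] B=[axle,iron] C=[quill,oval,crate,shaft,hinge,disk,tile,lathe]
Tick 9: prefer A, take reel from A; A=[jar] B=[axle,iron] C=[quill,oval,crate,shaft,hinge,disk,tile,lathe,reel]
Tick 10: prefer B, take axle from B; A=[jar] B=[iron] C=[quill,oval,crate,shaft,hinge,disk,tile,lathe,reel,axle]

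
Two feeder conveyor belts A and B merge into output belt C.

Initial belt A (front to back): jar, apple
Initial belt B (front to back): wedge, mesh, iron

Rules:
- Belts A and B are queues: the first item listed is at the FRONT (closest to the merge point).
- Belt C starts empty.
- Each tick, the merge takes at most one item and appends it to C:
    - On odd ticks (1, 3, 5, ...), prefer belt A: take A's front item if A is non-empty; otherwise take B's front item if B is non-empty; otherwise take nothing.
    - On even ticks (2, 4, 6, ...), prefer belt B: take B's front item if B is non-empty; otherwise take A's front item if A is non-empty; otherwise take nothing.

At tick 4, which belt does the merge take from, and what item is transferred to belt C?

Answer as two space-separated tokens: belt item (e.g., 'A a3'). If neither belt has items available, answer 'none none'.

Tick 1: prefer A, take jar from A; A=[apple] B=[wedge,mesh,iron] C=[jar]
Tick 2: prefer B, take wedge from B; A=[apple] B=[mesh,iron] C=[jar,wedge]
Tick 3: prefer A, take apple from A; A=[-] B=[mesh,iron] C=[jar,wedge,apple]
Tick 4: prefer B, take mesh from B; A=[-] B=[iron] C=[jar,wedge,apple,mesh]

Answer: B mesh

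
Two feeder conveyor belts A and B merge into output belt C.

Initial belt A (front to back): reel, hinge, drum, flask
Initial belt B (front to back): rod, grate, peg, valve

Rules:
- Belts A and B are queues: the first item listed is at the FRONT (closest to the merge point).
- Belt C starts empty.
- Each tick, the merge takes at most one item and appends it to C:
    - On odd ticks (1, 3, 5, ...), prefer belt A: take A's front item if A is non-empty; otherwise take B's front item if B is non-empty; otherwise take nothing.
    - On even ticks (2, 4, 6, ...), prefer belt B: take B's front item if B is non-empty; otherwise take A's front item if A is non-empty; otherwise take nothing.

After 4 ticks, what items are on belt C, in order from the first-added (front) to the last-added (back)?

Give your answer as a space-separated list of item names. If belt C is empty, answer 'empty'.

Answer: reel rod hinge grate

Derivation:
Tick 1: prefer A, take reel from A; A=[hinge,drum,flask] B=[rod,grate,peg,valve] C=[reel]
Tick 2: prefer B, take rod from B; A=[hinge,drum,flask] B=[grate,peg,valve] C=[reel,rod]
Tick 3: prefer A, take hinge from A; A=[drum,flask] B=[grate,peg,valve] C=[reel,rod,hinge]
Tick 4: prefer B, take grate from B; A=[drum,flask] B=[peg,valve] C=[reel,rod,hinge,grate]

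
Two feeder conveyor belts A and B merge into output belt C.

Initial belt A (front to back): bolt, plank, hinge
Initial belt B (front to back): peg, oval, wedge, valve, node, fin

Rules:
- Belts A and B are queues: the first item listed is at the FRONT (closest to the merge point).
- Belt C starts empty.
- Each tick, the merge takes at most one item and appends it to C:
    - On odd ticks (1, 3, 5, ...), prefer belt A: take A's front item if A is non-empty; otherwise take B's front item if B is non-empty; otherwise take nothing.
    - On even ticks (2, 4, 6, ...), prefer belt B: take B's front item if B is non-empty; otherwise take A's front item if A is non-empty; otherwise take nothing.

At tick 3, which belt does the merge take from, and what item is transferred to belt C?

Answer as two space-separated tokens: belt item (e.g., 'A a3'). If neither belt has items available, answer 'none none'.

Tick 1: prefer A, take bolt from A; A=[plank,hinge] B=[peg,oval,wedge,valve,node,fin] C=[bolt]
Tick 2: prefer B, take peg from B; A=[plank,hinge] B=[oval,wedge,valve,node,fin] C=[bolt,peg]
Tick 3: prefer A, take plank from A; A=[hinge] B=[oval,wedge,valve,node,fin] C=[bolt,peg,plank]

Answer: A plank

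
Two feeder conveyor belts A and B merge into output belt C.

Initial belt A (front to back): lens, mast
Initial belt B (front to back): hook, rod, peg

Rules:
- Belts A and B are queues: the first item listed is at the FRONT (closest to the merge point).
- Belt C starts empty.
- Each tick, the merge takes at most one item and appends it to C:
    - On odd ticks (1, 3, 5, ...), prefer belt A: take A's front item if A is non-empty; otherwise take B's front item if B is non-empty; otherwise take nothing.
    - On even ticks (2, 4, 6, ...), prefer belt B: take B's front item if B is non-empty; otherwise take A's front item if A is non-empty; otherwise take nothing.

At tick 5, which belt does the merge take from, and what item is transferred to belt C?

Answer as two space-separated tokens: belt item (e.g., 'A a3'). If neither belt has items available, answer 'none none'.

Tick 1: prefer A, take lens from A; A=[mast] B=[hook,rod,peg] C=[lens]
Tick 2: prefer B, take hook from B; A=[mast] B=[rod,peg] C=[lens,hook]
Tick 3: prefer A, take mast from A; A=[-] B=[rod,peg] C=[lens,hook,mast]
Tick 4: prefer B, take rod from B; A=[-] B=[peg] C=[lens,hook,mast,rod]
Tick 5: prefer A, take peg from B; A=[-] B=[-] C=[lens,hook,mast,rod,peg]

Answer: B peg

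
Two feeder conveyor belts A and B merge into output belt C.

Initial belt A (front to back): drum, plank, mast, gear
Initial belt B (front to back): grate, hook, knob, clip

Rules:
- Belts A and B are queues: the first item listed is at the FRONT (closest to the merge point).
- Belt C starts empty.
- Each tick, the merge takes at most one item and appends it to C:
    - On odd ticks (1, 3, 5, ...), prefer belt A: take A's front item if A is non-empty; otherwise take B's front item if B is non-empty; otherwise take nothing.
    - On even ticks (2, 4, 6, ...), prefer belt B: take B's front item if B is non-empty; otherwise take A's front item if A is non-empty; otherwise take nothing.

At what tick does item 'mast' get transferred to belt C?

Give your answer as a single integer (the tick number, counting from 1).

Answer: 5

Derivation:
Tick 1: prefer A, take drum from A; A=[plank,mast,gear] B=[grate,hook,knob,clip] C=[drum]
Tick 2: prefer B, take grate from B; A=[plank,mast,gear] B=[hook,knob,clip] C=[drum,grate]
Tick 3: prefer A, take plank from A; A=[mast,gear] B=[hook,knob,clip] C=[drum,grate,plank]
Tick 4: prefer B, take hook from B; A=[mast,gear] B=[knob,clip] C=[drum,grate,plank,hook]
Tick 5: prefer A, take mast from A; A=[gear] B=[knob,clip] C=[drum,grate,plank,hook,mast]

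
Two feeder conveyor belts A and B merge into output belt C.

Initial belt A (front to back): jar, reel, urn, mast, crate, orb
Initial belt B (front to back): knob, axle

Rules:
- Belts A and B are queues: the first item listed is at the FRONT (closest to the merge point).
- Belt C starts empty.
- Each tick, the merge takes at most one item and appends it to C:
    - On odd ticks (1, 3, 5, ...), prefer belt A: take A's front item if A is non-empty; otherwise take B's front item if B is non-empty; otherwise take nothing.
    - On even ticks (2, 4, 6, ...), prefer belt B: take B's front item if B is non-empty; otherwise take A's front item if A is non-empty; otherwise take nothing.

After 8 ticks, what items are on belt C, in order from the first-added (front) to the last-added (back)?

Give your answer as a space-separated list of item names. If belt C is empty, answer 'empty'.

Tick 1: prefer A, take jar from A; A=[reel,urn,mast,crate,orb] B=[knob,axle] C=[jar]
Tick 2: prefer B, take knob from B; A=[reel,urn,mast,crate,orb] B=[axle] C=[jar,knob]
Tick 3: prefer A, take reel from A; A=[urn,mast,crate,orb] B=[axle] C=[jar,knob,reel]
Tick 4: prefer B, take axle from B; A=[urn,mast,crate,orb] B=[-] C=[jar,knob,reel,axle]
Tick 5: prefer A, take urn from A; A=[mast,crate,orb] B=[-] C=[jar,knob,reel,axle,urn]
Tick 6: prefer B, take mast from A; A=[crate,orb] B=[-] C=[jar,knob,reel,axle,urn,mast]
Tick 7: prefer A, take crate from A; A=[orb] B=[-] C=[jar,knob,reel,axle,urn,mast,crate]
Tick 8: prefer B, take orb from A; A=[-] B=[-] C=[jar,knob,reel,axle,urn,mast,crate,orb]

Answer: jar knob reel axle urn mast crate orb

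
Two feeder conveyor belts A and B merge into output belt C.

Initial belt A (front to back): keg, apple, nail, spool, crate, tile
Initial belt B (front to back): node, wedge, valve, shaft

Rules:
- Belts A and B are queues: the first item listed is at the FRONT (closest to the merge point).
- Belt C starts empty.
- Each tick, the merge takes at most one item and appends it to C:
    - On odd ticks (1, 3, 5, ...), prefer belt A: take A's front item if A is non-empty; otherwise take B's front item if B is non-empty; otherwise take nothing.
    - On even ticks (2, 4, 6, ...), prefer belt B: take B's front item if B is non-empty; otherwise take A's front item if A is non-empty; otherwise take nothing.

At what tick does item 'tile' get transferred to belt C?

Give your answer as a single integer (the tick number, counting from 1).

Tick 1: prefer A, take keg from A; A=[apple,nail,spool,crate,tile] B=[node,wedge,valve,shaft] C=[keg]
Tick 2: prefer B, take node from B; A=[apple,nail,spool,crate,tile] B=[wedge,valve,shaft] C=[keg,node]
Tick 3: prefer A, take apple from A; A=[nail,spool,crate,tile] B=[wedge,valve,shaft] C=[keg,node,apple]
Tick 4: prefer B, take wedge from B; A=[nail,spool,crate,tile] B=[valve,shaft] C=[keg,node,apple,wedge]
Tick 5: prefer A, take nail from A; A=[spool,crate,tile] B=[valve,shaft] C=[keg,node,apple,wedge,nail]
Tick 6: prefer B, take valve from B; A=[spool,crate,tile] B=[shaft] C=[keg,node,apple,wedge,nail,valve]
Tick 7: prefer A, take spool from A; A=[crate,tile] B=[shaft] C=[keg,node,apple,wedge,nail,valve,spool]
Tick 8: prefer B, take shaft from B; A=[crate,tile] B=[-] C=[keg,node,apple,wedge,nail,valve,spool,shaft]
Tick 9: prefer A, take crate from A; A=[tile] B=[-] C=[keg,node,apple,wedge,nail,valve,spool,shaft,crate]
Tick 10: prefer B, take tile from A; A=[-] B=[-] C=[keg,node,apple,wedge,nail,valve,spool,shaft,crate,tile]

Answer: 10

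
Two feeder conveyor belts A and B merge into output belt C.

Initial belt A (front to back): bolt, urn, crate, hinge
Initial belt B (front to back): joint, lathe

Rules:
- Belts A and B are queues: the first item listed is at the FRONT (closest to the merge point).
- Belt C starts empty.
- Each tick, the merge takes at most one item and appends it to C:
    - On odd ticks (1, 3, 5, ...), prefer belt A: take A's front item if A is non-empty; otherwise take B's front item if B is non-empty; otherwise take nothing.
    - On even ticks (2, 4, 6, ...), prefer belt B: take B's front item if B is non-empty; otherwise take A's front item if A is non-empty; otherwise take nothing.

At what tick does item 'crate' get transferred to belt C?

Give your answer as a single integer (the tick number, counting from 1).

Answer: 5

Derivation:
Tick 1: prefer A, take bolt from A; A=[urn,crate,hinge] B=[joint,lathe] C=[bolt]
Tick 2: prefer B, take joint from B; A=[urn,crate,hinge] B=[lathe] C=[bolt,joint]
Tick 3: prefer A, take urn from A; A=[crate,hinge] B=[lathe] C=[bolt,joint,urn]
Tick 4: prefer B, take lathe from B; A=[crate,hinge] B=[-] C=[bolt,joint,urn,lathe]
Tick 5: prefer A, take crate from A; A=[hinge] B=[-] C=[bolt,joint,urn,lathe,crate]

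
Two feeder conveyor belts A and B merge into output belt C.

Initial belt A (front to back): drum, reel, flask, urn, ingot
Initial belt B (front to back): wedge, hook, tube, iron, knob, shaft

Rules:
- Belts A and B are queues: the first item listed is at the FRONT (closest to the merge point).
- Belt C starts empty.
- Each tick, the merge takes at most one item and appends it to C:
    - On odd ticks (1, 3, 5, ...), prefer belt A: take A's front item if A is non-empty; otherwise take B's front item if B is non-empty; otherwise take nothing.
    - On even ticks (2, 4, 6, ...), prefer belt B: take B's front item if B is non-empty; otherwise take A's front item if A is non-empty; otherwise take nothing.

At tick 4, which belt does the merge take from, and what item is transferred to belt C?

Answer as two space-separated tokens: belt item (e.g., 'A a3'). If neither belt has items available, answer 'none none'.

Answer: B hook

Derivation:
Tick 1: prefer A, take drum from A; A=[reel,flask,urn,ingot] B=[wedge,hook,tube,iron,knob,shaft] C=[drum]
Tick 2: prefer B, take wedge from B; A=[reel,flask,urn,ingot] B=[hook,tube,iron,knob,shaft] C=[drum,wedge]
Tick 3: prefer A, take reel from A; A=[flask,urn,ingot] B=[hook,tube,iron,knob,shaft] C=[drum,wedge,reel]
Tick 4: prefer B, take hook from B; A=[flask,urn,ingot] B=[tube,iron,knob,shaft] C=[drum,wedge,reel,hook]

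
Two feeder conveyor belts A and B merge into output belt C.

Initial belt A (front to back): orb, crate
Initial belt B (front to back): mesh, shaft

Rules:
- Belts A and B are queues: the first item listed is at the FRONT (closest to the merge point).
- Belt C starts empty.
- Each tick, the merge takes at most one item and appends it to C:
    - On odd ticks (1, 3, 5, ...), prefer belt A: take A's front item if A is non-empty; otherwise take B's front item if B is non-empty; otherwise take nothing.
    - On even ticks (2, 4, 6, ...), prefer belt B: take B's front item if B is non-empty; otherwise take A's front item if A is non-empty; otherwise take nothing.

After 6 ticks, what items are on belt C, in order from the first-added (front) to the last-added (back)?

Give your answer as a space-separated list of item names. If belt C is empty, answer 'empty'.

Answer: orb mesh crate shaft

Derivation:
Tick 1: prefer A, take orb from A; A=[crate] B=[mesh,shaft] C=[orb]
Tick 2: prefer B, take mesh from B; A=[crate] B=[shaft] C=[orb,mesh]
Tick 3: prefer A, take crate from A; A=[-] B=[shaft] C=[orb,mesh,crate]
Tick 4: prefer B, take shaft from B; A=[-] B=[-] C=[orb,mesh,crate,shaft]
Tick 5: prefer A, both empty, nothing taken; A=[-] B=[-] C=[orb,mesh,crate,shaft]
Tick 6: prefer B, both empty, nothing taken; A=[-] B=[-] C=[orb,mesh,crate,shaft]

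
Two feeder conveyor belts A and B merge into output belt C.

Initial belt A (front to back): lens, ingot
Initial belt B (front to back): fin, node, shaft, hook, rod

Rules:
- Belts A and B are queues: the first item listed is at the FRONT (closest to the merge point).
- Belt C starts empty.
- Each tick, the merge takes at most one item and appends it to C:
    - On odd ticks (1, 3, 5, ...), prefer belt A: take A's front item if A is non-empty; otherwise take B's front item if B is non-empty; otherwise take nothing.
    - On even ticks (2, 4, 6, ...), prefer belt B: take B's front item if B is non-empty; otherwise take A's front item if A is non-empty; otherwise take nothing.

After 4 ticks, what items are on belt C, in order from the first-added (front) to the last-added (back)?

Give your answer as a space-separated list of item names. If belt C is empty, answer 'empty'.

Tick 1: prefer A, take lens from A; A=[ingot] B=[fin,node,shaft,hook,rod] C=[lens]
Tick 2: prefer B, take fin from B; A=[ingot] B=[node,shaft,hook,rod] C=[lens,fin]
Tick 3: prefer A, take ingot from A; A=[-] B=[node,shaft,hook,rod] C=[lens,fin,ingot]
Tick 4: prefer B, take node from B; A=[-] B=[shaft,hook,rod] C=[lens,fin,ingot,node]

Answer: lens fin ingot node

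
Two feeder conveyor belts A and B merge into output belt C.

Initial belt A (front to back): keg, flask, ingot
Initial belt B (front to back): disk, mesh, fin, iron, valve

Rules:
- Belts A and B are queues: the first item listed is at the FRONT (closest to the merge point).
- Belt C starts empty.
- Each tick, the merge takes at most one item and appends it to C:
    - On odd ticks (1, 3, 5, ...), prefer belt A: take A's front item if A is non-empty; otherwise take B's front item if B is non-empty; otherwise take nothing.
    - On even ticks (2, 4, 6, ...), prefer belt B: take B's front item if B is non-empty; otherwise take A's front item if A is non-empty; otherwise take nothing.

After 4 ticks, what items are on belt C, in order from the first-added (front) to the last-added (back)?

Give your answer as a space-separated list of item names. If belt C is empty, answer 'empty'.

Answer: keg disk flask mesh

Derivation:
Tick 1: prefer A, take keg from A; A=[flask,ingot] B=[disk,mesh,fin,iron,valve] C=[keg]
Tick 2: prefer B, take disk from B; A=[flask,ingot] B=[mesh,fin,iron,valve] C=[keg,disk]
Tick 3: prefer A, take flask from A; A=[ingot] B=[mesh,fin,iron,valve] C=[keg,disk,flask]
Tick 4: prefer B, take mesh from B; A=[ingot] B=[fin,iron,valve] C=[keg,disk,flask,mesh]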